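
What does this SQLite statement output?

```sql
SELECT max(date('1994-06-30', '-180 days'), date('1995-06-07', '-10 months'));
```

1994-08-07

date('1994-06-30', '-180 days') → 1994-01-01.
date('1995-06-07', '-10 months') → 1994-08-07.
Later of the two is 1994-08-07.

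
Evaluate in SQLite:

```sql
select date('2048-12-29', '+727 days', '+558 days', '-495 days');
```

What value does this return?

Applying '+727 days' to 2048-12-29: counting 727 days forward gives 2050-12-26.
Applying '+558 days' to 2050-12-26: counting 558 days forward gives 2052-07-06.
Applying '-495 days' to 2052-07-06: counting 495 days back gives 2051-02-27.

2051-02-27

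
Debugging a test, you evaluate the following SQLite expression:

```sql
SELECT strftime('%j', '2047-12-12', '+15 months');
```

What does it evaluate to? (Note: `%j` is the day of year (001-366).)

First apply '+15 months': 2047-12-12 → 2049-03-12.
Day-of-year for 2049-03-12: days since 2049-01-01 inclusive = 71, zero-padded to 071.

071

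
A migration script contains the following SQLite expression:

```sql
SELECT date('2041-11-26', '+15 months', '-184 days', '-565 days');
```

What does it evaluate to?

Adding +15 months to 2041-11-26 gives 2043-02-26.
Applying '-184 days' to 2043-02-26: counting 184 days back gives 2042-08-26.
Applying '-565 days' to 2042-08-26: counting 565 days back gives 2041-02-07.

2041-02-07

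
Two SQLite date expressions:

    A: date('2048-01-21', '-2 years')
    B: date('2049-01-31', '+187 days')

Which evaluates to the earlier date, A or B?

A

A = 2046-01-21.
B = 2049-08-06.
A is earlier.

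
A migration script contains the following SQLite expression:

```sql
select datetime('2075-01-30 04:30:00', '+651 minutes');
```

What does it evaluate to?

2075-01-30 15:21:00

651 minutes = 10h 51m; +651 minutes from 2075-01-30 04:30:00 is 2075-01-30 15:21:00.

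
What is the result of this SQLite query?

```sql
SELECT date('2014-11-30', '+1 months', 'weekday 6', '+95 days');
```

Adding +1 month to 2014-11-30 gives 2014-12-30.
`weekday 6` advances to the next Saturday; 2014-12-30 is a Tuesday, so it moves forward to 2015-01-03.
Applying '+95 days' to 2015-01-03: counting 95 days forward gives 2015-04-08.

2015-04-08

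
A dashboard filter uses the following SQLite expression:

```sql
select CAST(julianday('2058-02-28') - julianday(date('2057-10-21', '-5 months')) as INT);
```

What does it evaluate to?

283

Adding -5 months to 2057-10-21 gives 2057-05-21.
10 days remain in May 2057 after the 21st (31 − 21).
Full months from June 2057 through January 2058 contribute their day counts.
Then 28 days into February 2058.
Total: 10 + 30 + 31 + 31 + 30 + 31 + 30 + 31 + 31 + 28 = 283.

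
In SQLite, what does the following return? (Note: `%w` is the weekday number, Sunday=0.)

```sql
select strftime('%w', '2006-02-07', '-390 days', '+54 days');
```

2

First apply '-390 days', '+54 days': 2006-02-07 → 2005-03-08.
2005-03-08 is a Tuesday; with Sunday=0 that is 2.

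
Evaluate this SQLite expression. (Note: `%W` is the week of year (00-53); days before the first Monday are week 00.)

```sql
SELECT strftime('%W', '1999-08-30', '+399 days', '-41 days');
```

34

First apply '+399 days', '-41 days': 1999-08-30 → 2000-08-22.
2000-08-22 is a Tuesday. SQLite's %W counts Mondays since the year started; the result is 34.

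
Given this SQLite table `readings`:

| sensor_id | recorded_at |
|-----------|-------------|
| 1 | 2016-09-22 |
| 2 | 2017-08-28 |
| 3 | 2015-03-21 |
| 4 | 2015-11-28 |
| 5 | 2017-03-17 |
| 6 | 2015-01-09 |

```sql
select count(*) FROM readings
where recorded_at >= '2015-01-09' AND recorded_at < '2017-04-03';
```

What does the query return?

Rows in [2015-01-09, 2017-04-03): 2016-09-22, 2015-03-21, 2015-11-28, 2017-03-17, 2015-01-09 → 5 rows.

5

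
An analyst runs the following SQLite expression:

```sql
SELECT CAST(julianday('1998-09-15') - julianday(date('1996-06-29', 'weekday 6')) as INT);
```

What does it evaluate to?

`weekday 6` advances to the next Saturday; 1996-06-29 is already a Saturday, so it stays at 1996-06-29.
1 day remains in June 1996 after the 29th (30 − 29).
Full months from July 1996 through August 1998 contribute their day counts.
Then 15 days into September 1998.
Total: 1 + 31 + 31 + 30 + 31 + 30 + 31 + 31 + 28 + 31 + 30 + 31 + 30 + 31 + 31 + 30 + 31 + 30 + 31 + 31 + 28 + 31 + 30 + 31 + 30 + 31 + 31 + 15 = 808.

808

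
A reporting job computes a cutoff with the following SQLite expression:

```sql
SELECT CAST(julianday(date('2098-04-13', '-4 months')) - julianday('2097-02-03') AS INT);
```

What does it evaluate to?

Adding -4 months to 2098-04-13 gives 2097-12-13.
25 days remain in February 2097 after the 3rd (28 − 3).
Full months from March 2097 through November 2097 contribute their day counts.
Then 13 days into December 2097.
Total: 25 + 31 + 30 + 31 + 30 + 31 + 31 + 30 + 31 + 30 + 13 = 313.

313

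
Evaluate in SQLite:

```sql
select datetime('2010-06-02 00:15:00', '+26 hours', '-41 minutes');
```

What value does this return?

2010-06-03 01:34:00

+26 hours from 2010-06-02 00:15:00 is 2010-06-03 02:15:00 (crosses midnight).
-41 minutes from 2010-06-03 02:15:00 is 2010-06-03 01:34:00.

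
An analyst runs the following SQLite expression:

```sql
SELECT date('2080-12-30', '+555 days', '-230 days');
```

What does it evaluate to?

Applying '+555 days' to 2080-12-30: counting 555 days forward gives 2082-07-08.
Applying '-230 days' to 2082-07-08: counting 230 days back gives 2081-11-20.

2081-11-20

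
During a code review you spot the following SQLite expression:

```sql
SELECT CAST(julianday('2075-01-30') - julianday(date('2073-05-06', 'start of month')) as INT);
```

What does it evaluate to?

`start of month` rewinds 2073-05-06 to 2073-05-01.
30 days remain in May 2073 after the 1st (31 − 1).
Full months from June 2073 through December 2074 contribute their day counts.
Then 30 days into January 2075.
Total: 30 + 30 + 31 + 31 + 30 + 31 + 30 + 31 + 31 + 28 + 31 + 30 + 31 + 30 + 31 + 31 + 30 + 31 + 30 + 31 + 30 = 639.

639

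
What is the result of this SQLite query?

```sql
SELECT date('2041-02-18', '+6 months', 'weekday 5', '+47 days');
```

2041-10-09

Adding +6 months to 2041-02-18 gives 2041-08-18.
`weekday 5` advances to the next Friday; 2041-08-18 is a Sunday, so it moves forward to 2041-08-23.
Applying '+47 days' to 2041-08-23: counting 47 days forward gives 2041-10-09.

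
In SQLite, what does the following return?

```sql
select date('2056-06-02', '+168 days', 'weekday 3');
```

2056-11-22

Applying '+168 days' to 2056-06-02: counting 168 days forward gives 2056-11-17.
`weekday 3` advances to the next Wednesday; 2056-11-17 is a Friday, so it moves forward to 2056-11-22.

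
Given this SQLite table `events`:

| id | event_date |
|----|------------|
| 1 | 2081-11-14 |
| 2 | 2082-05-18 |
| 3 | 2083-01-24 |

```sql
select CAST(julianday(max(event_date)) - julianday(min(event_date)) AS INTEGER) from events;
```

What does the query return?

MIN = 2081-11-14, MAX = 2083-01-24.
16 days remain in November 2081 after the 14th (30 − 14).
Full months from December 2081 through December 2082 contribute their day counts.
Then 24 days into January 2083.
Total: 16 + 31 + 31 + 28 + 31 + 30 + 31 + 30 + 31 + 31 + 30 + 31 + 30 + 31 + 24 = 436.

436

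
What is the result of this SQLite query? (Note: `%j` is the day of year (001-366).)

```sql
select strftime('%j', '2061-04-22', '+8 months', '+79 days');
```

070

First apply '+8 months', '+79 days': 2061-04-22 → 2062-03-11.
Day-of-year for 2062-03-11: days since 2062-01-01 inclusive = 70, zero-padded to 070.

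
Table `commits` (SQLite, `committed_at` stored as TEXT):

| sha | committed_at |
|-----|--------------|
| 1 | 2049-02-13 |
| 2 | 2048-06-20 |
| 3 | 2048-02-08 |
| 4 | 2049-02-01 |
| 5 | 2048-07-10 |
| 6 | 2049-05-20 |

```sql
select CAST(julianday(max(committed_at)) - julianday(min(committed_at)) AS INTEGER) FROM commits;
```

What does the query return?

MIN = 2048-02-08, MAX = 2049-05-20.
21 days remain in February 2048 after the 8th (29 − 8).
Full months from March 2048 through April 2049 contribute their day counts.
Then 20 days into May 2049.
Total: 21 + 31 + 30 + 31 + 30 + 31 + 31 + 30 + 31 + 30 + 31 + 31 + 28 + 31 + 30 + 20 = 467.

467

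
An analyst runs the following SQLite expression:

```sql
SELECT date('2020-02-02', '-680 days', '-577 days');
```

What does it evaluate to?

2016-08-24

Applying '-680 days' to 2020-02-02: counting 680 days back gives 2018-03-24.
Applying '-577 days' to 2018-03-24: counting 577 days back gives 2016-08-24.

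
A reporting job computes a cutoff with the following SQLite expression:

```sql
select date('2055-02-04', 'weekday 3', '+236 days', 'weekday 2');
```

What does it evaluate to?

2055-10-05

`weekday 3` advances to the next Wednesday; 2055-02-04 is a Thursday, so it moves forward to 2055-02-10.
Applying '+236 days' to 2055-02-10: counting 236 days forward gives 2055-10-04.
`weekday 2` advances to the next Tuesday; 2055-10-04 is a Monday, so it moves forward to 2055-10-05.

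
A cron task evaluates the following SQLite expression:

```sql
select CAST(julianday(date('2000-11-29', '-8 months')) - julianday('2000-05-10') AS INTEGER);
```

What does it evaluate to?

Adding -8 months to 2000-11-29 gives 2000-03-29.
2 days remain in March 2000 after the 29th (31 − 29).
April 2000: 30 days.
Then 10 days into May 2000.
Total: 2 + 30 + 10 = 42.
The subtraction is earlier − later, so the result is −42 → -42.

-42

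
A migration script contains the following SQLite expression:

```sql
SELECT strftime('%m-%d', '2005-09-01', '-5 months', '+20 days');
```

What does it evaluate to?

First apply '-5 months', '+20 days': 2005-09-01 → 2005-04-21.
`%m-%d` extracts the month-day: 04-21.

04-21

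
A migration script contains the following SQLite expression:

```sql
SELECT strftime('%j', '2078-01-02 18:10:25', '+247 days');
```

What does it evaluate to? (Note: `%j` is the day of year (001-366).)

249

First apply '+247 days': 2078-01-02 18:10:25 → 2078-09-06 18:10:25.
Day-of-year for 2078-09-06: days since 2078-01-01 inclusive = 249, zero-padded to 249.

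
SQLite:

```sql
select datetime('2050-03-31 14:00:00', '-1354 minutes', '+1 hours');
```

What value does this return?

1354 minutes = 22h 34m; -1354 minutes from 2050-03-31 14:00:00 is 2050-03-30 15:26:00 (crosses midnight).
+1 hours from 2050-03-30 15:26:00 is 2050-03-30 16:26:00.

2050-03-30 16:26:00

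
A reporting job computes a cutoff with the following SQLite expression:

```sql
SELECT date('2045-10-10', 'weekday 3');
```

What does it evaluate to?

2045-10-11

`weekday 3` advances to the next Wednesday; 2045-10-10 is a Tuesday, so it moves forward to 2045-10-11.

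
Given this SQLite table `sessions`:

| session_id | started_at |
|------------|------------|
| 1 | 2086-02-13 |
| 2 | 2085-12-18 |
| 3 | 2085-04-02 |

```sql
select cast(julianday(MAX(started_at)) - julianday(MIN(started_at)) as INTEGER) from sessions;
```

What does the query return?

317

MIN = 2085-04-02, MAX = 2086-02-13.
28 days remain in April 2085 after the 2nd (30 − 2).
Full months from May 2085 through January 2086 contribute their day counts.
Then 13 days into February 2086.
Total: 28 + 31 + 30 + 31 + 31 + 30 + 31 + 30 + 31 + 31 + 13 = 317.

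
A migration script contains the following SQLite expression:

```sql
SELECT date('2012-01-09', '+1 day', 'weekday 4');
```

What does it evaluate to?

Advancing 1 more day within January lands on 2012-01-10.
`weekday 4` advances to the next Thursday; 2012-01-10 is a Tuesday, so it moves forward to 2012-01-12.

2012-01-12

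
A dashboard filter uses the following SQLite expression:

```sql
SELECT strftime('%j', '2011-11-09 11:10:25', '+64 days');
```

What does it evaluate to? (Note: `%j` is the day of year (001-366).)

012

First apply '+64 days': 2011-11-09 11:10:25 → 2012-01-12 11:10:25.
Day-of-year for 2012-01-12: days since 2012-01-01 inclusive = 12, zero-padded to 012.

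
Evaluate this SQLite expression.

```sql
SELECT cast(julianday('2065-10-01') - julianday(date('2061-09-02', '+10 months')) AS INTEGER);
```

1187

Adding +10 months to 2061-09-02 gives 2062-07-02.
29 days remain in July 2062 after the 2nd (31 − 2).
Full months from August 2062 through September 2065 contribute their day counts.
Then 1 day into October 2065.
Total: 29 + 31 + 30 + 31 + 30 + 31 + 31 + 28 + 31 + 30 + 31 + 30 + 31 + 31 + 30 + 31 + 30 + 31 + 31 + 29 + 31 + 30 + 31 + 30 + 31 + 31 + 30 + 31 + 30 + 31 + 31 + 28 + 31 + 30 + 31 + 30 + 31 + 31 + 30 + 1 = 1187.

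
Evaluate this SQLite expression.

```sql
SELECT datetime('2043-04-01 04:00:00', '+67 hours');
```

+67 hours from 2043-04-01 04:00:00 is 2043-04-03 23:00:00 (crosses midnight).

2043-04-03 23:00:00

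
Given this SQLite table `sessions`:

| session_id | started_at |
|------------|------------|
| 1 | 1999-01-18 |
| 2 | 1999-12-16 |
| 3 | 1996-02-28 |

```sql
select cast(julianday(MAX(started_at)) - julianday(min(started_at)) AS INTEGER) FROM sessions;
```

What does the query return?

1387

MIN = 1996-02-28, MAX = 1999-12-16.
1 day remains in February 1996 after the 28th (29 − 28).
Full months from March 1996 through November 1999 contribute their day counts.
Then 16 days into December 1999.
Total: 1 + 31 + 30 + 31 + 30 + 31 + 31 + 30 + 31 + 30 + 31 + 31 + 28 + 31 + 30 + 31 + 30 + 31 + 31 + 30 + 31 + 30 + 31 + 31 + 28 + 31 + 30 + 31 + 30 + 31 + 31 + 30 + 31 + 30 + 31 + 31 + 28 + 31 + 30 + 31 + 30 + 31 + 31 + 30 + 31 + 30 + 16 = 1387.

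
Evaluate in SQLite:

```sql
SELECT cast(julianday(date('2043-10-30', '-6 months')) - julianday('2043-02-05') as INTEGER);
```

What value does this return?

84

Adding -6 months to 2043-10-30 gives 2043-04-30.
23 days remain in February 2043 after the 5th (28 − 5).
March 2043: 31 days.
Then 30 days into April 2043.
Total: 23 + 31 + 30 = 84.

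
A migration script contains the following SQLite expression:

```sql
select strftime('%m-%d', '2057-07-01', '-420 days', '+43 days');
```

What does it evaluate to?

First apply '-420 days', '+43 days': 2057-07-01 → 2056-06-19.
`%m-%d` extracts the month-day: 06-19.

06-19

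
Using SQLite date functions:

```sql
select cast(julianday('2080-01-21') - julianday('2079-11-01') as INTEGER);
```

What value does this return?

29 days remain in November 2079 after the 1st (30 − 1).
December 2079: 31 days.
Then 21 days into January 2080.
Total: 29 + 31 + 21 = 81.

81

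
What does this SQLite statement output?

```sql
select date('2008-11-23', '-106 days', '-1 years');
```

Applying '-106 days' to 2008-11-23: counting 106 days back gives 2008-08-09.
Adding -1 year to 2008-08-09 gives 2007-08-09.

2007-08-09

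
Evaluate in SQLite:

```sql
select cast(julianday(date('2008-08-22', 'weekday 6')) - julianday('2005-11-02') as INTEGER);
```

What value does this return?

`weekday 6` advances to the next Saturday; 2008-08-22 is a Friday, so it moves forward to 2008-08-23.
28 days remain in November 2005 after the 2nd (30 − 2).
Full months from December 2005 through July 2008 contribute their day counts.
Then 23 days into August 2008.
Total: 28 + 31 + 31 + 28 + 31 + 30 + 31 + 30 + 31 + 31 + 30 + 31 + 30 + 31 + 31 + 28 + 31 + 30 + 31 + 30 + 31 + 31 + 30 + 31 + 30 + 31 + 31 + 29 + 31 + 30 + 31 + 30 + 31 + 23 = 1025.

1025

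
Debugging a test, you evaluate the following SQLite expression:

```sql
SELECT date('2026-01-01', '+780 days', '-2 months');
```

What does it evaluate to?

Applying '+780 days' to 2026-01-01: counting 780 days forward gives 2028-02-20.
Adding -2 months to 2028-02-20 gives 2027-12-20.

2027-12-20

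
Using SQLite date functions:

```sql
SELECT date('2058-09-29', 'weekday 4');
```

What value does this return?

`weekday 4` advances to the next Thursday; 2058-09-29 is a Sunday, so it moves forward to 2058-10-03.

2058-10-03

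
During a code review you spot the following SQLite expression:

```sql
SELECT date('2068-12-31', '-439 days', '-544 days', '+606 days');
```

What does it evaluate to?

Applying '-439 days' to 2068-12-31: counting 439 days back gives 2067-10-19.
Applying '-544 days' to 2067-10-19: counting 544 days back gives 2066-04-23.
Applying '+606 days' to 2066-04-23: counting 606 days forward gives 2067-12-20.

2067-12-20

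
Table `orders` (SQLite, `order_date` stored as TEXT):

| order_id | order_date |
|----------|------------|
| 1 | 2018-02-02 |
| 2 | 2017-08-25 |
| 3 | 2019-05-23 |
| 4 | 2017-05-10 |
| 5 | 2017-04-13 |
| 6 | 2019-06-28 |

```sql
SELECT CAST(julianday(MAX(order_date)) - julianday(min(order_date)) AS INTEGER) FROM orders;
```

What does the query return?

MIN = 2017-04-13, MAX = 2019-06-28.
17 days remain in April 2017 after the 13th (30 − 13).
Full months from May 2017 through May 2019 contribute their day counts.
Then 28 days into June 2019.
Total: 17 + 31 + 30 + 31 + 31 + 30 + 31 + 30 + 31 + 31 + 28 + 31 + 30 + 31 + 30 + 31 + 31 + 30 + 31 + 30 + 31 + 31 + 28 + 31 + 30 + 31 + 28 = 806.

806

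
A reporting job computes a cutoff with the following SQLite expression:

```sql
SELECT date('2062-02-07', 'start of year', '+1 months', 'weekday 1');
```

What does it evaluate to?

2062-02-06

`start of year` rewinds 2062-02-07 to 2062-01-01.
Adding +1 month to 2062-01-01 gives 2062-02-01.
`weekday 1` advances to the next Monday; 2062-02-01 is a Wednesday, so it moves forward to 2062-02-06.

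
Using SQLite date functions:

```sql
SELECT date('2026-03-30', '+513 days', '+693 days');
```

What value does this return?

Applying '+513 days' to 2026-03-30: counting 513 days forward gives 2027-08-25.
Applying '+693 days' to 2027-08-25: counting 693 days forward gives 2029-07-18.

2029-07-18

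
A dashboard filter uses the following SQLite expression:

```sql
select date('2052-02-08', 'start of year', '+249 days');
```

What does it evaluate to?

2052-09-06

`start of year` rewinds 2052-02-08 to 2052-01-01.
Applying '+249 days' to 2052-01-01: counting 249 days forward gives 2052-09-06.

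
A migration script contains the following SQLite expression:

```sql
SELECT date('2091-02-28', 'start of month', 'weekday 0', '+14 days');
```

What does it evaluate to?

2091-02-18

`start of month` rewinds 2091-02-28 to 2091-02-01.
`weekday 0` advances to the next Sunday; 2091-02-01 is a Thursday, so it moves forward to 2091-02-04.
Advancing 14 more days within February lands on 2091-02-18.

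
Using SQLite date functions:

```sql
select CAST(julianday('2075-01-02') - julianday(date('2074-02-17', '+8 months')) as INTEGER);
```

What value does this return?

77

Adding +8 months to 2074-02-17 gives 2074-10-17.
14 days remain in October 2074 after the 17th (31 − 17).
November 2074: 30 days.
December 2074: 31 days.
Then 2 days into January 2075.
Total: 14 + 30 + 31 + 2 = 77.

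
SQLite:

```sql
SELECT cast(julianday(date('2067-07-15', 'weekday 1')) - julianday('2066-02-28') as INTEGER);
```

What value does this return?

`weekday 1` advances to the next Monday; 2067-07-15 is a Friday, so it moves forward to 2067-07-18.
0 days remain in February 2066 after the 28th (28 − 28).
Full months from March 2066 through June 2067 contribute their day counts.
Then 18 days into July 2067.
Total: 0 + 31 + 30 + 31 + 30 + 31 + 31 + 30 + 31 + 30 + 31 + 31 + 28 + 31 + 30 + 31 + 30 + 18 = 505.

505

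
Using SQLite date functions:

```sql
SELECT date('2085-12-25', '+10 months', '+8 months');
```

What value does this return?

2087-06-25

Adding +10 months to 2085-12-25 gives 2086-10-25.
Adding +8 months to 2086-10-25 gives 2087-06-25.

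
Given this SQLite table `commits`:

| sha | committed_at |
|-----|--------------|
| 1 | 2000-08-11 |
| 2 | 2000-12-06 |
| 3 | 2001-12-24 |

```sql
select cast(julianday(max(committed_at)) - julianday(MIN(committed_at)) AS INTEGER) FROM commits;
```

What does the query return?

500

MIN = 2000-08-11, MAX = 2001-12-24.
20 days remain in August 2000 after the 11th (31 − 11).
Full months from September 2000 through November 2001 contribute their day counts.
Then 24 days into December 2001.
Total: 20 + 30 + 31 + 30 + 31 + 31 + 28 + 31 + 30 + 31 + 30 + 31 + 31 + 30 + 31 + 30 + 24 = 500.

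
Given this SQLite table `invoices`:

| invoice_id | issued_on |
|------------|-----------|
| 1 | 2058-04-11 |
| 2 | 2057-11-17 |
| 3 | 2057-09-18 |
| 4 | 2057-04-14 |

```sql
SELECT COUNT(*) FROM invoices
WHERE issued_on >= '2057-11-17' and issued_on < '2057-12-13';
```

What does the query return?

Rows in [2057-11-17, 2057-12-13): 2057-11-17 → 1 row.

1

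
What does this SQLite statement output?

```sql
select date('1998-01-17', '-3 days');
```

1998-01-14

Going back 3 days within January lands on 1998-01-14.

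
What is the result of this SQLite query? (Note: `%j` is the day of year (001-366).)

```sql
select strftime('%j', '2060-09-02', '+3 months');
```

337

First apply '+3 months': 2060-09-02 → 2060-12-02.
Day-of-year for 2060-12-02: days since 2060-01-01 inclusive = 337, zero-padded to 337.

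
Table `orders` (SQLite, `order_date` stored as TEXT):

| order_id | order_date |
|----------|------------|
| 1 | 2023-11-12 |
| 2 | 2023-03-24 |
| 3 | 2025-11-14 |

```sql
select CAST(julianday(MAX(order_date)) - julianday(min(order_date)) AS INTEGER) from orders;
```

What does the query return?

966

MIN = 2023-03-24, MAX = 2025-11-14.
7 days remain in March 2023 after the 24th (31 − 24).
Full months from April 2023 through October 2025 contribute their day counts.
Then 14 days into November 2025.
Total: 7 + 30 + 31 + 30 + 31 + 31 + 30 + 31 + 30 + 31 + 31 + 29 + 31 + 30 + 31 + 30 + 31 + 31 + 30 + 31 + 30 + 31 + 31 + 28 + 31 + 30 + 31 + 30 + 31 + 31 + 30 + 31 + 14 = 966.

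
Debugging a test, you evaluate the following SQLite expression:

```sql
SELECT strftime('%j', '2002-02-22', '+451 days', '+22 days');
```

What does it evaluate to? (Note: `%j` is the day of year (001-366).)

First apply '+451 days', '+22 days': 2002-02-22 → 2003-06-10.
Day-of-year for 2003-06-10: days since 2003-01-01 inclusive = 161, zero-padded to 161.

161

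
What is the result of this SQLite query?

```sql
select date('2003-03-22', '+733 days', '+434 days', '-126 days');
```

2006-01-26

Applying '+733 days' to 2003-03-22: counting 733 days forward gives 2005-03-24.
Applying '+434 days' to 2005-03-24: counting 434 days forward gives 2006-06-01.
Applying '-126 days' to 2006-06-01: counting 126 days back gives 2006-01-26.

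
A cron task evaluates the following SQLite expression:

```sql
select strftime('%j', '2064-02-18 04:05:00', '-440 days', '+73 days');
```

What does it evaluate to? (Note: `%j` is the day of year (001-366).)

047

First apply '-440 days', '+73 days': 2064-02-18 04:05:00 → 2063-02-16 04:05:00.
Day-of-year for 2063-02-16: days since 2063-01-01 inclusive = 47, zero-padded to 047.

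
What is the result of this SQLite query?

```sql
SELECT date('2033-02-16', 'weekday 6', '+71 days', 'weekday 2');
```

`weekday 6` advances to the next Saturday; 2033-02-16 is a Wednesday, so it moves forward to 2033-02-19.
Applying '+71 days' to 2033-02-19: counting 71 days forward gives 2033-05-01.
`weekday 2` advances to the next Tuesday; 2033-05-01 is a Sunday, so it moves forward to 2033-05-03.

2033-05-03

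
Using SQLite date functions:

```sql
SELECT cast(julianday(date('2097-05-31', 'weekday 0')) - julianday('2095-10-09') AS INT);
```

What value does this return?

`weekday 0` advances to the next Sunday; 2097-05-31 is a Friday, so it moves forward to 2097-06-02.
22 days remain in October 2095 after the 9th (31 − 9).
Full months from November 2095 through May 2097 contribute their day counts.
Then 2 days into June 2097.
Total: 22 + 30 + 31 + 31 + 29 + 31 + 30 + 31 + 30 + 31 + 31 + 30 + 31 + 30 + 31 + 31 + 28 + 31 + 30 + 31 + 2 = 602.

602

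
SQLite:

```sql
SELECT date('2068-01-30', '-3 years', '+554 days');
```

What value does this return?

Adding -3 years to 2068-01-30 gives 2065-01-30.
Applying '+554 days' to 2065-01-30: counting 554 days forward gives 2066-08-07.

2066-08-07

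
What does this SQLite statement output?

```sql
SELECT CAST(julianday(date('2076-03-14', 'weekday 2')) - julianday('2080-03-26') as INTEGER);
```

-1470

`weekday 2` advances to the next Tuesday; 2076-03-14 is a Saturday, so it moves forward to 2076-03-17.
14 days remain in March 2076 after the 17th (31 − 17).
Full months from April 2076 through February 2080 contribute their day counts.
Then 26 days into March 2080.
Total: 14 + 30 + 31 + 30 + 31 + 31 + 30 + 31 + 30 + 31 + 31 + 28 + 31 + 30 + 31 + 30 + 31 + 31 + 30 + 31 + 30 + 31 + 31 + 28 + 31 + 30 + 31 + 30 + 31 + 31 + 30 + 31 + 30 + 31 + 31 + 28 + 31 + 30 + 31 + 30 + 31 + 31 + 30 + 31 + 30 + 31 + 31 + 29 + 26 = 1470.
The subtraction is earlier − later, so the result is −1470 → -1470.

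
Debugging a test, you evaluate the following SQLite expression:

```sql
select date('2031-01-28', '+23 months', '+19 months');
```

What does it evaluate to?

Adding +23 months to 2031-01-28 gives 2032-12-28.
Adding +19 months to 2032-12-28 gives 2034-07-28.

2034-07-28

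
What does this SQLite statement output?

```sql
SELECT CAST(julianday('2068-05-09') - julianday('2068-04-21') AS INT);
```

9 days remain in April 2068 after the 21st (30 − 21).
Then 9 days into May 2068.
Total: 9 + 9 = 18.

18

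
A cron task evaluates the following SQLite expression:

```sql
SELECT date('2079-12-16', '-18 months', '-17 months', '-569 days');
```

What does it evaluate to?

2075-06-27

Adding -18 months to 2079-12-16 gives 2078-06-16.
Adding -17 months to 2078-06-16 gives 2077-01-16.
Applying '-569 days' to 2077-01-16: counting 569 days back gives 2075-06-27.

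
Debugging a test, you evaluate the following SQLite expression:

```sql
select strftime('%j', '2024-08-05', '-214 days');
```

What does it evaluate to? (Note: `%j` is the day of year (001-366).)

004

First apply '-214 days': 2024-08-05 → 2024-01-04.
Day-of-year for 2024-01-04: days since 2024-01-01 inclusive = 4, zero-padded to 004.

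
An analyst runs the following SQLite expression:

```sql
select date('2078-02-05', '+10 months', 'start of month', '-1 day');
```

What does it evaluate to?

2078-11-30

Adding +10 months to 2078-02-05 gives 2078-12-05.
`start of month` rewinds 2078-12-05 to 2078-12-01.
Going back 1 day from 2078-12-01 reaches 2078-11-30 (last day of November, 30 days).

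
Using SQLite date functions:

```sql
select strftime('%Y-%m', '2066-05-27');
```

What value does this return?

`%Y-%m` extracts the year-month: 2066-05.

2066-05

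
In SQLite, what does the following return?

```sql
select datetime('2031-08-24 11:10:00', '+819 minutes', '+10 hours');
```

2031-08-25 10:49:00

819 minutes = 13h 39m; +819 minutes from 2031-08-24 11:10:00 is 2031-08-25 00:49:00 (crosses midnight).
+10 hours from 2031-08-25 00:49:00 is 2031-08-25 10:49:00.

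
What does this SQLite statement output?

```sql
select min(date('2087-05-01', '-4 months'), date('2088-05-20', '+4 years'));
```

date('2087-05-01', '-4 months') → 2087-01-01.
date('2088-05-20', '+4 years') → 2092-05-20.
Earlier of the two is 2087-01-01.

2087-01-01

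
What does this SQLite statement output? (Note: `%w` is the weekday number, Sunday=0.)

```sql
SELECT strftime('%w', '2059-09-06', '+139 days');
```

5

First apply '+139 days': 2059-09-06 → 2060-01-23.
2060-01-23 is a Friday; with Sunday=0 that is 5.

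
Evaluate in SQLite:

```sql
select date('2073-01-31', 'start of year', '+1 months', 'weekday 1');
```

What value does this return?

`start of year` rewinds 2073-01-31 to 2073-01-01.
Adding +1 month to 2073-01-01 gives 2073-02-01.
`weekday 1` advances to the next Monday; 2073-02-01 is a Wednesday, so it moves forward to 2073-02-06.

2073-02-06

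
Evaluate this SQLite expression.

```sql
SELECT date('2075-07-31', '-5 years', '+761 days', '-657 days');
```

Adding -5 years to 2075-07-31 gives 2070-07-31.
Applying '+761 days' to 2070-07-31: counting 761 days forward gives 2072-08-30.
Applying '-657 days' to 2072-08-30: counting 657 days back gives 2070-11-12.

2070-11-12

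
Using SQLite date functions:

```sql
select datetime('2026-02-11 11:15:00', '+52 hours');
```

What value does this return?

2026-02-13 15:15:00

+52 hours from 2026-02-11 11:15:00 is 2026-02-13 15:15:00 (crosses midnight).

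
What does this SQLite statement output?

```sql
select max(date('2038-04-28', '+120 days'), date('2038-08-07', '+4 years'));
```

date('2038-04-28', '+120 days') → 2038-08-26.
date('2038-08-07', '+4 years') → 2042-08-07.
Later of the two is 2042-08-07.

2042-08-07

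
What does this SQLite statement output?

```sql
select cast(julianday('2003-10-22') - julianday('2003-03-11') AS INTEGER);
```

20 days remain in March 2003 after the 11th (31 − 11).
Full months from April 2003 through September 2003 contribute their day counts.
Then 22 days into October 2003.
Total: 20 + 30 + 31 + 30 + 31 + 31 + 30 + 22 = 225.

225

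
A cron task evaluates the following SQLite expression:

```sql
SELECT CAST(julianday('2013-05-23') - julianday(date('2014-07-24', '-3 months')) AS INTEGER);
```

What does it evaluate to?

Adding -3 months to 2014-07-24 gives 2014-04-24.
8 days remain in May 2013 after the 23rd (31 − 23).
Full months from June 2013 through March 2014 contribute their day counts.
Then 24 days into April 2014.
Total: 8 + 30 + 31 + 31 + 30 + 31 + 30 + 31 + 31 + 28 + 31 + 24 = 336.
The subtraction is earlier − later, so the result is −336 → -336.

-336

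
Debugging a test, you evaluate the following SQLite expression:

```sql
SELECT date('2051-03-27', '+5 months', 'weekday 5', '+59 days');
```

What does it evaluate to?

Adding +5 months to 2051-03-27 gives 2051-08-27.
`weekday 5` advances to the next Friday; 2051-08-27 is a Sunday, so it moves forward to 2051-09-01.
Applying '+59 days' to 2051-09-01: counting 59 days forward gives 2051-10-30.

2051-10-30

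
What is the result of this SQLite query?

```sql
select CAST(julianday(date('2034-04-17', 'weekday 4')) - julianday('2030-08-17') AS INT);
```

1342

`weekday 4` advances to the next Thursday; 2034-04-17 is a Monday, so it moves forward to 2034-04-20.
14 days remain in August 2030 after the 17th (31 − 17).
Full months from September 2030 through March 2034 contribute their day counts.
Then 20 days into April 2034.
Total: 14 + 30 + 31 + 30 + 31 + 31 + 28 + 31 + 30 + 31 + 30 + 31 + 31 + 30 + 31 + 30 + 31 + 31 + 29 + 31 + 30 + 31 + 30 + 31 + 31 + 30 + 31 + 30 + 31 + 31 + 28 + 31 + 30 + 31 + 30 + 31 + 31 + 30 + 31 + 30 + 31 + 31 + 28 + 31 + 20 = 1342.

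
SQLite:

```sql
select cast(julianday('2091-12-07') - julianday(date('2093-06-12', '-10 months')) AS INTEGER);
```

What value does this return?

Adding -10 months to 2093-06-12 gives 2092-08-12.
24 days remain in December 2091 after the 7th (31 − 7).
Full months from January 2092 through July 2092 contribute their day counts.
Then 12 days into August 2092.
Total: 24 + 31 + 29 + 31 + 30 + 31 + 30 + 31 + 12 = 249.
The subtraction is earlier − later, so the result is −249 → -249.

-249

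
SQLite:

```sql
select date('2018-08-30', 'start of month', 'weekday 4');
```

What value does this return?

2018-08-02

`start of month` rewinds 2018-08-30 to 2018-08-01.
`weekday 4` advances to the next Thursday; 2018-08-01 is a Wednesday, so it moves forward to 2018-08-02.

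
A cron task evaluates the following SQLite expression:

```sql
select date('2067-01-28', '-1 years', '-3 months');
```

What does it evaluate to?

2065-10-28

Adding -1 year to 2067-01-28 gives 2066-01-28.
Adding -3 months to 2066-01-28 gives 2065-10-28.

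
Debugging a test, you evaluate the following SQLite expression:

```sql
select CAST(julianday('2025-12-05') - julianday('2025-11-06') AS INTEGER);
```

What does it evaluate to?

24 days remain in November 2025 after the 6th (30 − 6).
Then 5 days into December 2025.
Total: 24 + 5 = 29.

29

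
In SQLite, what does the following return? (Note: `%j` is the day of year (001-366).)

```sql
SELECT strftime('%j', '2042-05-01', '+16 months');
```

First apply '+16 months': 2042-05-01 → 2043-09-01.
Day-of-year for 2043-09-01: days since 2043-01-01 inclusive = 244, zero-padded to 244.

244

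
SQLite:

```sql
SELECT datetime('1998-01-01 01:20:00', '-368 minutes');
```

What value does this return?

368 minutes = 6h 8m; -368 minutes from 1998-01-01 01:20:00 is 1997-12-31 19:12:00 (crosses midnight).

1997-12-31 19:12:00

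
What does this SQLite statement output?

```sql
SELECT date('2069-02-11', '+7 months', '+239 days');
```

Adding +7 months to 2069-02-11 gives 2069-09-11.
Applying '+239 days' to 2069-09-11: counting 239 days forward gives 2070-05-08.

2070-05-08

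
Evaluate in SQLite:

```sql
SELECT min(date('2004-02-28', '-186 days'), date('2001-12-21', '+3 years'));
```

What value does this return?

date('2004-02-28', '-186 days') → 2003-08-26.
date('2001-12-21', '+3 years') → 2004-12-21.
Earlier of the two is 2003-08-26.

2003-08-26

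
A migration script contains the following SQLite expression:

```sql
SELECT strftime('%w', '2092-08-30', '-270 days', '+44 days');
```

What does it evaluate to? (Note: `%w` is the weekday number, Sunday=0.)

First apply '-270 days', '+44 days': 2092-08-30 → 2092-01-17.
2092-01-17 is a Thursday; with Sunday=0 that is 4.

4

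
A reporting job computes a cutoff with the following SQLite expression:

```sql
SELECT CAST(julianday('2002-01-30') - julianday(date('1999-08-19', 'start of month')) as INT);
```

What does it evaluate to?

913

`start of month` rewinds 1999-08-19 to 1999-08-01.
30 days remain in August 1999 after the 1st (31 − 1).
Full months from September 1999 through December 2001 contribute their day counts.
Then 30 days into January 2002.
Total: 30 + 30 + 31 + 30 + 31 + 31 + 29 + 31 + 30 + 31 + 30 + 31 + 31 + 30 + 31 + 30 + 31 + 31 + 28 + 31 + 30 + 31 + 30 + 31 + 31 + 30 + 31 + 30 + 31 + 30 = 913.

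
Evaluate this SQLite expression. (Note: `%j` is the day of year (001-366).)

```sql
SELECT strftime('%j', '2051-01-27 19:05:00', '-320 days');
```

First apply '-320 days': 2051-01-27 19:05:00 → 2050-03-13 19:05:00.
Day-of-year for 2050-03-13: days since 2050-01-01 inclusive = 72, zero-padded to 072.

072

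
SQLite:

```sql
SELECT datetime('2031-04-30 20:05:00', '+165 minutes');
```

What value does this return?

2031-04-30 22:50:00

165 minutes = 2h 45m; +165 minutes from 2031-04-30 20:05:00 is 2031-04-30 22:50:00.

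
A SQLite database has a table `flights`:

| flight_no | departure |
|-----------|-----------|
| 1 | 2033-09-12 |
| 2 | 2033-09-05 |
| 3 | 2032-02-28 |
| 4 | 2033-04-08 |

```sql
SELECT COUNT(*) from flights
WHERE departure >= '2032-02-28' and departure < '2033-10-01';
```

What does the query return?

4

Rows in [2032-02-28, 2033-10-01): 2033-09-12, 2033-09-05, 2032-02-28, 2033-04-08 → 4 rows.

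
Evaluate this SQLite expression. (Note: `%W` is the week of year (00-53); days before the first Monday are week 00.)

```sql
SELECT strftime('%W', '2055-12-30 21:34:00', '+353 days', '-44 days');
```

44

First apply '+353 days', '-44 days': 2055-12-30 21:34:00 → 2056-11-03 21:34:00.
2056-11-03 is a Friday. SQLite's %W counts Mondays since the year started; the result is 44.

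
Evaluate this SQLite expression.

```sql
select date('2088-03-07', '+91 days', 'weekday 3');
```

2088-06-09

Applying '+91 days' to 2088-03-07: counting 91 days forward gives 2088-06-06.
`weekday 3` advances to the next Wednesday; 2088-06-06 is a Sunday, so it moves forward to 2088-06-09.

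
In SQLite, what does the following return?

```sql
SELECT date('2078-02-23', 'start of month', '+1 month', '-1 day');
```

`start of month` rewinds 2078-02-23 to 2078-02-01.
Adding +1 month to 2078-02-01 gives 2078-03-01.
Going back 1 day from 2078-03-01 reaches 2078-02-28 (last day of February, 28 days).

2078-02-28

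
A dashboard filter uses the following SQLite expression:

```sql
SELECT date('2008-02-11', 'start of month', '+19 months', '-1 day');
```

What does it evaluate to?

`start of month` rewinds 2008-02-11 to 2008-02-01.
Adding +19 months to 2008-02-01 gives 2009-09-01.
Going back 1 day from 2009-09-01 reaches 2009-08-31 (last day of August, 31 days).

2009-08-31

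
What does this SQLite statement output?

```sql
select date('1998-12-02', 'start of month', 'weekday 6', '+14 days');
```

1998-12-19

`start of month` rewinds 1998-12-02 to 1998-12-01.
`weekday 6` advances to the next Saturday; 1998-12-01 is a Tuesday, so it moves forward to 1998-12-05.
Advancing 14 more days within December lands on 1998-12-19.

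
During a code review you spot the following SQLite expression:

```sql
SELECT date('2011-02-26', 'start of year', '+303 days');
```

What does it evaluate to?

2011-10-31

`start of year` rewinds 2011-02-26 to 2011-01-01.
Applying '+303 days' to 2011-01-01: counting 303 days forward gives 2011-10-31.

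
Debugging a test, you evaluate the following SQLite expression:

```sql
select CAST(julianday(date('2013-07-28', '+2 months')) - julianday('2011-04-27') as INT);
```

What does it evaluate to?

Adding +2 months to 2013-07-28 gives 2013-09-28.
3 days remain in April 2011 after the 27th (30 − 27).
Full months from May 2011 through August 2013 contribute their day counts.
Then 28 days into September 2013.
Total: 3 + 31 + 30 + 31 + 31 + 30 + 31 + 30 + 31 + 31 + 29 + 31 + 30 + 31 + 30 + 31 + 31 + 30 + 31 + 30 + 31 + 31 + 28 + 31 + 30 + 31 + 30 + 31 + 31 + 28 = 885.

885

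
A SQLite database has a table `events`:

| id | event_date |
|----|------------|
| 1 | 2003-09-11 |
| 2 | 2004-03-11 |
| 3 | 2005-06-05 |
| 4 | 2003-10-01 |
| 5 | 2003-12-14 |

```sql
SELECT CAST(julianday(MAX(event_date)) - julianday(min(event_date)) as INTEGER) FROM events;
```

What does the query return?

MIN = 2003-09-11, MAX = 2005-06-05.
19 days remain in September 2003 after the 11th (30 − 11).
Full months from October 2003 through May 2005 contribute their day counts.
Then 5 days into June 2005.
Total: 19 + 31 + 30 + 31 + 31 + 29 + 31 + 30 + 31 + 30 + 31 + 31 + 30 + 31 + 30 + 31 + 31 + 28 + 31 + 30 + 31 + 5 = 633.

633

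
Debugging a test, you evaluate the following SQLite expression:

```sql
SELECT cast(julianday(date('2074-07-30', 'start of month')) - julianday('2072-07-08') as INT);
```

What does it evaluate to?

`start of month` rewinds 2074-07-30 to 2074-07-01.
23 days remain in July 2072 after the 8th (31 − 8).
Full months from August 2072 through June 2074 contribute their day counts.
Then 1 day into July 2074.
Total: 23 + 31 + 30 + 31 + 30 + 31 + 31 + 28 + 31 + 30 + 31 + 30 + 31 + 31 + 30 + 31 + 30 + 31 + 31 + 28 + 31 + 30 + 31 + 30 + 1 = 723.

723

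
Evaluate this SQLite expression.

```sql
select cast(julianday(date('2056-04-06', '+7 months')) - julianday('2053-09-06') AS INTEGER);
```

1157

Adding +7 months to 2056-04-06 gives 2056-11-06.
24 days remain in September 2053 after the 6th (30 − 6).
Full months from October 2053 through October 2056 contribute their day counts.
Then 6 days into November 2056.
Total: 24 + 31 + 30 + 31 + 31 + 28 + 31 + 30 + 31 + 30 + 31 + 31 + 30 + 31 + 30 + 31 + 31 + 28 + 31 + 30 + 31 + 30 + 31 + 31 + 30 + 31 + 30 + 31 + 31 + 29 + 31 + 30 + 31 + 30 + 31 + 31 + 30 + 31 + 6 = 1157.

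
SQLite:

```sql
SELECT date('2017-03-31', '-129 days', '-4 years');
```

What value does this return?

2012-11-22

Applying '-129 days' to 2017-03-31: counting 129 days back gives 2016-11-22.
Adding -4 years to 2016-11-22 gives 2012-11-22.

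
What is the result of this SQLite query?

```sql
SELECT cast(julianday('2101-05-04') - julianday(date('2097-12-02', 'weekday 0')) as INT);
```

`weekday 0` advances to the next Sunday; 2097-12-02 is a Monday, so it moves forward to 2097-12-08.
23 days remain in December 2097 after the 8th (31 − 8).
Full months from January 2098 through April 2101 contribute their day counts.
Then 4 days into May 2101.
Total: 23 + 31 + 28 + 31 + 30 + 31 + 30 + 31 + 31 + 30 + 31 + 30 + 31 + 31 + 28 + 31 + 30 + 31 + 30 + 31 + 31 + 30 + 31 + 30 + 31 + 31 + 28 + 31 + 30 + 31 + 30 + 31 + 31 + 30 + 31 + 30 + 31 + 31 + 28 + 31 + 30 + 4 = 1242.

1242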